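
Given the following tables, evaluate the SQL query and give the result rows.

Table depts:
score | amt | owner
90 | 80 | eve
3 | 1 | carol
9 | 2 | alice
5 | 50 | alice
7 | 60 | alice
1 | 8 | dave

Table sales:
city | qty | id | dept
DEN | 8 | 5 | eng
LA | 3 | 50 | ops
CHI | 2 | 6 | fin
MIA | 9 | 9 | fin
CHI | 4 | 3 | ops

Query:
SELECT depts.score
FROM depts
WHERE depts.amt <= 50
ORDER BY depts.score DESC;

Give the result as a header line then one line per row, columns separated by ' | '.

After WHERE (4 rows):
depts.score | depts.amt | depts.owner
3 | 1 | carol
9 | 2 | alice
5 | 50 | alice
1 | 8 | dave
After SELECT (4 rows):
depts.score
3
9
5
1
After ORDER BY (4 rows):
depts.score
9
5
3
1

== RESULT ==
depts.score
9
5
3
1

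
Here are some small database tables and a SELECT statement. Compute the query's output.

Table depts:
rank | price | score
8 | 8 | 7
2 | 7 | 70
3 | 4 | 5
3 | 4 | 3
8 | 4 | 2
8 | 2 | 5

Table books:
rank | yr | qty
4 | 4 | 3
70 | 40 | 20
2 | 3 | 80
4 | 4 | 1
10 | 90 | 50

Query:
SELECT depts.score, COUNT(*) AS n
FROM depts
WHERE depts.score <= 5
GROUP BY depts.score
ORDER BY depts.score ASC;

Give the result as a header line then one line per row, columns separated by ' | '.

After WHERE (4 rows):
depts.rank | depts.price | depts.score
3 | 4 | 5
3 | 4 | 3
8 | 4 | 2
8 | 2 | 5
After GROUP BY (3 rows):
depts.score | n
5 | 2
3 | 1
2 | 1
After ORDER BY (3 rows):
depts.score | n
2 | 1
3 | 1
5 | 2

== RESULT ==
depts.score | n
2 | 1
3 | 1
5 | 2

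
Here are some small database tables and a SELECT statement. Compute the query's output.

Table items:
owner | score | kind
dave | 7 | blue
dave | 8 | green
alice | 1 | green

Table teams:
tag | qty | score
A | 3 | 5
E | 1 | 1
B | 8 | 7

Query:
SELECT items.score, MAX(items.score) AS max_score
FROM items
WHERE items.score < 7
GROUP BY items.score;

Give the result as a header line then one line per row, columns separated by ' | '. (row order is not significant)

== RESULT ==
items.score | max_score
1 | 1

Derivation:
After WHERE (1 rows):
items.owner | items.score | items.kind
alice | 1 | green
After GROUP BY (1 rows):
items.score | max_score
1 | 1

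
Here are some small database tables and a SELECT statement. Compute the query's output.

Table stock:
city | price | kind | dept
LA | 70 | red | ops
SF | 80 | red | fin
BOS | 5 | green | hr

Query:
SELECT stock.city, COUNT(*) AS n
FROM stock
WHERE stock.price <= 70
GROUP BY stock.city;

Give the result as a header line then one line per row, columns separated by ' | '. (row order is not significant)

== RESULT ==
stock.city | n
LA | 1
BOS | 1

Derivation:
After WHERE (2 rows):
stock.city | stock.price | stock.kind | stock.dept
LA | 70 | red | ops
BOS | 5 | green | hr
After GROUP BY (2 rows):
stock.city | n
LA | 1
BOS | 1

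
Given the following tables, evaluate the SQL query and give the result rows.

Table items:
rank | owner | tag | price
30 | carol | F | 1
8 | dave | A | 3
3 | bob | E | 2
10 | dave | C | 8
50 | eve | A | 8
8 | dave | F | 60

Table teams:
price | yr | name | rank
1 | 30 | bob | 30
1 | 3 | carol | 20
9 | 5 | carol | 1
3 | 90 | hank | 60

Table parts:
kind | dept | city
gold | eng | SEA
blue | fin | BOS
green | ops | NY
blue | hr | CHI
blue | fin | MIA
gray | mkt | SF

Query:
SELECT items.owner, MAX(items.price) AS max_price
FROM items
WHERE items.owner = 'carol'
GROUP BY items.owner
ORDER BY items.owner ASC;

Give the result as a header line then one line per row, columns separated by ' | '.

After WHERE (1 rows):
items.rank | items.owner | items.tag | items.price
30 | carol | F | 1
After GROUP BY (1 rows):
items.owner | max_price
carol | 1
After ORDER BY (1 rows):
items.owner | max_price
carol | 1

== RESULT ==
items.owner | max_price
carol | 1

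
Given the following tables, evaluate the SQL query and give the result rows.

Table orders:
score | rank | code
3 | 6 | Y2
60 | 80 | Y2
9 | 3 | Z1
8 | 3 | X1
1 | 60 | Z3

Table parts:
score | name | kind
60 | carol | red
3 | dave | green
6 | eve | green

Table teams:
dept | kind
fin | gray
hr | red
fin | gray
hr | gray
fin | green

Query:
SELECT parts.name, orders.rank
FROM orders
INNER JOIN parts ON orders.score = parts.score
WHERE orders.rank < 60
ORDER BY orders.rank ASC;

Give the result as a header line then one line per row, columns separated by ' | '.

After JOIN parts (2 rows):
orders.score | orders.rank | orders.code | parts.score | parts.name | parts.kind
3 | 6 | Y2 | 3 | dave | green
60 | 80 | Y2 | 60 | carol | red
After WHERE (1 rows):
orders.score | orders.rank | orders.code | parts.score | parts.name | parts.kind
3 | 6 | Y2 | 3 | dave | green
After SELECT (1 rows):
parts.name | orders.rank
dave | 6
After ORDER BY (1 rows):
parts.name | orders.rank
dave | 6

== RESULT ==
parts.name | orders.rank
dave | 6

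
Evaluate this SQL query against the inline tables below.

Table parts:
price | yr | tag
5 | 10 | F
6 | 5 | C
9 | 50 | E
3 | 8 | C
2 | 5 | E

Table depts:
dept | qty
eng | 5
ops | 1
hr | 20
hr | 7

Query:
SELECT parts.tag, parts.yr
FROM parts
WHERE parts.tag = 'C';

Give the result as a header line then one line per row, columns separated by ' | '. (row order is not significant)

== RESULT ==
parts.tag | parts.yr
C | 5
C | 8

Derivation:
After WHERE (2 rows):
parts.price | parts.yr | parts.tag
6 | 5 | C
3 | 8 | C
After SELECT (2 rows):
parts.tag | parts.yr
C | 5
C | 8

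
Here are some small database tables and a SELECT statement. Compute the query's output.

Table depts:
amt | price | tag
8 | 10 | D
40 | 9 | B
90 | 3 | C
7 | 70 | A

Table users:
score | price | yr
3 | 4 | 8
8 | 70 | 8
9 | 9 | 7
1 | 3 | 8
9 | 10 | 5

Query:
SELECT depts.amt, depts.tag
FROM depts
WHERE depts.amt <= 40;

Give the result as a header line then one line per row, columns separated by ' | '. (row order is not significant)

After WHERE (3 rows):
depts.amt | depts.price | depts.tag
8 | 10 | D
40 | 9 | B
7 | 70 | A
After SELECT (3 rows):
depts.amt | depts.tag
8 | D
40 | B
7 | A

== RESULT ==
depts.amt | depts.tag
8 | D
40 | B
7 | A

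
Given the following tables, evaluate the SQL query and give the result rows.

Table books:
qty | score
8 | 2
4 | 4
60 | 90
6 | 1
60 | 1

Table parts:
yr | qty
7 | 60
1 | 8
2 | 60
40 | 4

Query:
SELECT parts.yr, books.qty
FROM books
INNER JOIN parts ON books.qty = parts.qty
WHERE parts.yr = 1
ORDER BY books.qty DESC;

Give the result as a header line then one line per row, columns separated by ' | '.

After JOIN parts (6 rows):
books.qty | books.score | parts.yr | parts.qty
8 | 2 | 1 | 8
4 | 4 | 40 | 4
60 | 90 | 7 | 60
60 | 90 | 2 | 60
60 | 1 | 7 | 60
60 | 1 | 2 | 60
After WHERE (1 rows):
books.qty | books.score | parts.yr | parts.qty
8 | 2 | 1 | 8
After SELECT (1 rows):
parts.yr | books.qty
1 | 8
After ORDER BY (1 rows):
parts.yr | books.qty
1 | 8

== RESULT ==
parts.yr | books.qty
1 | 8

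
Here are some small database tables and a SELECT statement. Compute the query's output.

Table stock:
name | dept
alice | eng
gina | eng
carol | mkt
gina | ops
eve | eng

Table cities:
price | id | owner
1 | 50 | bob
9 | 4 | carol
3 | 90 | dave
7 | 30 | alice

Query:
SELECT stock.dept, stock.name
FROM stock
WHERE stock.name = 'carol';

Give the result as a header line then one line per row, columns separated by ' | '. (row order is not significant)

== RESULT ==
stock.dept | stock.name
mkt | carol

Derivation:
After WHERE (1 rows):
stock.name | stock.dept
carol | mkt
After SELECT (1 rows):
stock.dept | stock.name
mkt | carol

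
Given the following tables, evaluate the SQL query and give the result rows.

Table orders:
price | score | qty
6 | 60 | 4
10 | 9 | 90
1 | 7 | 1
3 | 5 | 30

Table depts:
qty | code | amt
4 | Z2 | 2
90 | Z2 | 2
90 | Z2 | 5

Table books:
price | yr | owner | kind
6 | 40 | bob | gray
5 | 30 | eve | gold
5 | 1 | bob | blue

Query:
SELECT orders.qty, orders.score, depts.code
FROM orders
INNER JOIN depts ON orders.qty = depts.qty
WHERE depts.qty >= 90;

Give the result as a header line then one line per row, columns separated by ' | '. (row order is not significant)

== RESULT ==
orders.qty | orders.score | depts.code
90 | 9 | Z2
90 | 9 | Z2

Derivation:
After JOIN depts (3 rows):
orders.price | orders.score | orders.qty | depts.qty | depts.code | depts.amt
6 | 60 | 4 | 4 | Z2 | 2
10 | 9 | 90 | 90 | Z2 | 2
10 | 9 | 90 | 90 | Z2 | 5
After WHERE (2 rows):
orders.price | orders.score | orders.qty | depts.qty | depts.code | depts.amt
10 | 9 | 90 | 90 | Z2 | 2
10 | 9 | 90 | 90 | Z2 | 5
After SELECT (2 rows):
orders.qty | orders.score | depts.code
90 | 9 | Z2
90 | 9 | Z2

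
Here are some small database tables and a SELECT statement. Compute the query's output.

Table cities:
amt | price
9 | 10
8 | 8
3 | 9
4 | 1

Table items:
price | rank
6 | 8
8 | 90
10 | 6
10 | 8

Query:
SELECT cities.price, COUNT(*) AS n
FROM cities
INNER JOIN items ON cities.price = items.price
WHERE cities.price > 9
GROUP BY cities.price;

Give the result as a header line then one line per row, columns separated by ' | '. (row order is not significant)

== RESULT ==
cities.price | n
10 | 2

Derivation:
After JOIN items (3 rows):
cities.amt | cities.price | items.price | items.rank
9 | 10 | 10 | 6
9 | 10 | 10 | 8
8 | 8 | 8 | 90
After WHERE (2 rows):
cities.amt | cities.price | items.price | items.rank
9 | 10 | 10 | 6
9 | 10 | 10 | 8
After GROUP BY (1 rows):
cities.price | n
10 | 2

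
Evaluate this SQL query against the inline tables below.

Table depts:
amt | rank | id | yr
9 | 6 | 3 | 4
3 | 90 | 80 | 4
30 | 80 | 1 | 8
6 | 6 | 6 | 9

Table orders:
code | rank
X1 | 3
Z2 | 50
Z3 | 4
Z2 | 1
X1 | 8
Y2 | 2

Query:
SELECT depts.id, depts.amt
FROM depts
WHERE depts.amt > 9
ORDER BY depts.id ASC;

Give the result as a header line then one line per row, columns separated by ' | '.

== RESULT ==
depts.id | depts.amt
1 | 30

Derivation:
After WHERE (1 rows):
depts.amt | depts.rank | depts.id | depts.yr
30 | 80 | 1 | 8
After SELECT (1 rows):
depts.id | depts.amt
1 | 30
After ORDER BY (1 rows):
depts.id | depts.amt
1 | 30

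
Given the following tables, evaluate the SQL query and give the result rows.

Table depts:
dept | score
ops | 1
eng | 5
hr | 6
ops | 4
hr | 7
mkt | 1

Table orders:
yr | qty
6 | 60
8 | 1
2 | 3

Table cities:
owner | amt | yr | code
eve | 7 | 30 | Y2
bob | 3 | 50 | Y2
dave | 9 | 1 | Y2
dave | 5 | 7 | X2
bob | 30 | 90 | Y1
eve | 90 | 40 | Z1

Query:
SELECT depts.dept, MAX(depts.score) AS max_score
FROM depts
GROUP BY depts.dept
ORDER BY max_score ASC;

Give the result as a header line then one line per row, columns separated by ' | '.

== RESULT ==
depts.dept | max_score
mkt | 1
ops | 4
eng | 5
hr | 7

Derivation:
After GROUP BY (4 rows):
depts.dept | max_score
ops | 4
eng | 5
hr | 7
mkt | 1
After ORDER BY (4 rows):
depts.dept | max_score
mkt | 1
ops | 4
eng | 5
hr | 7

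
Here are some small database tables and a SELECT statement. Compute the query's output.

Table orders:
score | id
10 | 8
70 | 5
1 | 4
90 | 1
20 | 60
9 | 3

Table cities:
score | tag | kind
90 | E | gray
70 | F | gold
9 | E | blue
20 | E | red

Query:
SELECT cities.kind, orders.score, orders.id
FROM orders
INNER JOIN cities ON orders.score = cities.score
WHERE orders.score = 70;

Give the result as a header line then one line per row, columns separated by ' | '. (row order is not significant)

== RESULT ==
cities.kind | orders.score | orders.id
gold | 70 | 5

Derivation:
After JOIN cities (4 rows):
orders.score | orders.id | cities.score | cities.tag | cities.kind
70 | 5 | 70 | F | gold
90 | 1 | 90 | E | gray
20 | 60 | 20 | E | red
9 | 3 | 9 | E | blue
After WHERE (1 rows):
orders.score | orders.id | cities.score | cities.tag | cities.kind
70 | 5 | 70 | F | gold
After SELECT (1 rows):
cities.kind | orders.score | orders.id
gold | 70 | 5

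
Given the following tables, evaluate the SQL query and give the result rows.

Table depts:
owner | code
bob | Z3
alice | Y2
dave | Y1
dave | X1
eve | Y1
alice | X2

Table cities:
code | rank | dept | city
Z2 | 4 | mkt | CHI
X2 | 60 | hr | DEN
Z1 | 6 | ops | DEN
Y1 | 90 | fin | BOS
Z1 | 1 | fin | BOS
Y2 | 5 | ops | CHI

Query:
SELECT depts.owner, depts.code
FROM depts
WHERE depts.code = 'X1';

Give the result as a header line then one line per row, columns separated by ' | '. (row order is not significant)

After WHERE (1 rows):
depts.owner | depts.code
dave | X1
After SELECT (1 rows):
depts.owner | depts.code
dave | X1

== RESULT ==
depts.owner | depts.code
dave | X1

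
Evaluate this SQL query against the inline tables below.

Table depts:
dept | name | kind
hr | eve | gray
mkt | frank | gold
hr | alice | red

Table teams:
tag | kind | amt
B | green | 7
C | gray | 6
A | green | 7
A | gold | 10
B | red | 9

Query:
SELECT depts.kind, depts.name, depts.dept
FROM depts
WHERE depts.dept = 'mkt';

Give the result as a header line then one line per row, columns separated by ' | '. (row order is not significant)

After WHERE (1 rows):
depts.dept | depts.name | depts.kind
mkt | frank | gold
After SELECT (1 rows):
depts.kind | depts.name | depts.dept
gold | frank | mkt

== RESULT ==
depts.kind | depts.name | depts.dept
gold | frank | mkt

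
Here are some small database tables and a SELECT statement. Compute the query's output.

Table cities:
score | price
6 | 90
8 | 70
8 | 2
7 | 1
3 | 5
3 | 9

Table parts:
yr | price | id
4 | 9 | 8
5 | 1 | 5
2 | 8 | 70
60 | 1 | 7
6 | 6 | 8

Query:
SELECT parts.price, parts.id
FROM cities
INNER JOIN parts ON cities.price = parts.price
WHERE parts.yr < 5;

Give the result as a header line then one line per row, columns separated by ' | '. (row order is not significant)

== RESULT ==
parts.price | parts.id
9 | 8

Derivation:
After JOIN parts (3 rows):
cities.score | cities.price | parts.yr | parts.price | parts.id
7 | 1 | 5 | 1 | 5
7 | 1 | 60 | 1 | 7
3 | 9 | 4 | 9 | 8
After WHERE (1 rows):
cities.score | cities.price | parts.yr | parts.price | parts.id
3 | 9 | 4 | 9 | 8
After SELECT (1 rows):
parts.price | parts.id
9 | 8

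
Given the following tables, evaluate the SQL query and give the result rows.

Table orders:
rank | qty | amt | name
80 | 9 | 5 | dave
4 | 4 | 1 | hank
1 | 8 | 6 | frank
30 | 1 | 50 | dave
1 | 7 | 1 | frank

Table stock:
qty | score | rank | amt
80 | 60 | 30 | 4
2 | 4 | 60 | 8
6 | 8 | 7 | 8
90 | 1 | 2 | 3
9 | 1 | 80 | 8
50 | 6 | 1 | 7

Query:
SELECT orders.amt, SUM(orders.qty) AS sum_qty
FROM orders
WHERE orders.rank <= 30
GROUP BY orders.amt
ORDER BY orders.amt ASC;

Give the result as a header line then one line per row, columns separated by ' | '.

== RESULT ==
orders.amt | sum_qty
1 | 11
6 | 8
50 | 1

Derivation:
After WHERE (4 rows):
orders.rank | orders.qty | orders.amt | orders.name
4 | 4 | 1 | hank
1 | 8 | 6 | frank
30 | 1 | 50 | dave
1 | 7 | 1 | frank
After GROUP BY (3 rows):
orders.amt | sum_qty
1 | 11
6 | 8
50 | 1
After ORDER BY (3 rows):
orders.amt | sum_qty
1 | 11
6 | 8
50 | 1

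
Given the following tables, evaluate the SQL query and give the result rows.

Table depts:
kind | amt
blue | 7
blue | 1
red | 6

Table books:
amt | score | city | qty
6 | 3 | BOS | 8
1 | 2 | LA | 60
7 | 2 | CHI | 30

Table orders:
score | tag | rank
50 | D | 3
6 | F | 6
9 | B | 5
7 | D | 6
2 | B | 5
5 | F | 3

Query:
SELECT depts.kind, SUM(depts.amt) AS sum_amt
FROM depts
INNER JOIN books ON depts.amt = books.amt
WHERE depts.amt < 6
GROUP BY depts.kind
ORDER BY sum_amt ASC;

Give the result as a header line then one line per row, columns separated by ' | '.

== RESULT ==
depts.kind | sum_amt
blue | 1

Derivation:
After JOIN books (3 rows):
depts.kind | depts.amt | books.amt | books.score | books.city | books.qty
blue | 7 | 7 | 2 | CHI | 30
blue | 1 | 1 | 2 | LA | 60
red | 6 | 6 | 3 | BOS | 8
After WHERE (1 rows):
depts.kind | depts.amt | books.amt | books.score | books.city | books.qty
blue | 1 | 1 | 2 | LA | 60
After GROUP BY (1 rows):
depts.kind | sum_amt
blue | 1
After ORDER BY (1 rows):
depts.kind | sum_amt
blue | 1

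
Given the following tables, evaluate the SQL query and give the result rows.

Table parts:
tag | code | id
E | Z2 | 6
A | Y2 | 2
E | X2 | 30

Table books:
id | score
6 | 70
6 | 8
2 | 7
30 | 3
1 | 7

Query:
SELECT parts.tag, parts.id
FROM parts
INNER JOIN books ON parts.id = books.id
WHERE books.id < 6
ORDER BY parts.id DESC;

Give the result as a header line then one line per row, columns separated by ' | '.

After JOIN books (4 rows):
parts.tag | parts.code | parts.id | books.id | books.score
E | Z2 | 6 | 6 | 70
E | Z2 | 6 | 6 | 8
A | Y2 | 2 | 2 | 7
E | X2 | 30 | 30 | 3
After WHERE (1 rows):
parts.tag | parts.code | parts.id | books.id | books.score
A | Y2 | 2 | 2 | 7
After SELECT (1 rows):
parts.tag | parts.id
A | 2
After ORDER BY (1 rows):
parts.tag | parts.id
A | 2

== RESULT ==
parts.tag | parts.id
A | 2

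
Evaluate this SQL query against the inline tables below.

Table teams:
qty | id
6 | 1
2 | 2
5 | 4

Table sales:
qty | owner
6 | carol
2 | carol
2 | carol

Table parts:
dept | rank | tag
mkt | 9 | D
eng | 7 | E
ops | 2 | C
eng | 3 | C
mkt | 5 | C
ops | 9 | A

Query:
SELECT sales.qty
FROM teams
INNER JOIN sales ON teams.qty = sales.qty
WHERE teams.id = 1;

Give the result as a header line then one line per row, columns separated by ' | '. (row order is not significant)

After JOIN sales (3 rows):
teams.qty | teams.id | sales.qty | sales.owner
6 | 1 | 6 | carol
2 | 2 | 2 | carol
2 | 2 | 2 | carol
After WHERE (1 rows):
teams.qty | teams.id | sales.qty | sales.owner
6 | 1 | 6 | carol
After SELECT (1 rows):
sales.qty
6

== RESULT ==
sales.qty
6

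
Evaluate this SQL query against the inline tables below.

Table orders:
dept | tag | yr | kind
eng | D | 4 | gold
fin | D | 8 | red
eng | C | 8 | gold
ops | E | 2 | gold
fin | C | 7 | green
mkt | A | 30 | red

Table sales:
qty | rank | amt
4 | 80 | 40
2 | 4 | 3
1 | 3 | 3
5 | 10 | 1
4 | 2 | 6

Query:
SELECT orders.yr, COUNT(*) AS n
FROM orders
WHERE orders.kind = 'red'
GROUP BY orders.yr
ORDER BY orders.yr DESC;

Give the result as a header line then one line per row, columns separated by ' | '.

After WHERE (2 rows):
orders.dept | orders.tag | orders.yr | orders.kind
fin | D | 8 | red
mkt | A | 30 | red
After GROUP BY (2 rows):
orders.yr | n
8 | 1
30 | 1
After ORDER BY (2 rows):
orders.yr | n
30 | 1
8 | 1

== RESULT ==
orders.yr | n
30 | 1
8 | 1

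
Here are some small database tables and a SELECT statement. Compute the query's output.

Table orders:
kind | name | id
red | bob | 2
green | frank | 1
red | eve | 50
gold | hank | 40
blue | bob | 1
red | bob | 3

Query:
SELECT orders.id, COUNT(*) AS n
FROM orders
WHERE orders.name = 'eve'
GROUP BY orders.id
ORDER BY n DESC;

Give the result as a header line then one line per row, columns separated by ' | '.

After WHERE (1 rows):
orders.kind | orders.name | orders.id
red | eve | 50
After GROUP BY (1 rows):
orders.id | n
50 | 1
After ORDER BY (1 rows):
orders.id | n
50 | 1

== RESULT ==
orders.id | n
50 | 1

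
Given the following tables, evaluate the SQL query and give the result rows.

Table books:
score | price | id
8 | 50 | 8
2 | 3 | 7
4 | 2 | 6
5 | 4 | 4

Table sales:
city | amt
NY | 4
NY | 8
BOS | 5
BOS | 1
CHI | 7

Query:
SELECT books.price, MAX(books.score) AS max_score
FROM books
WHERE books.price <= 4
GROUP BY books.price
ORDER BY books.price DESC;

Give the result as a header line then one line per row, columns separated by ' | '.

== RESULT ==
books.price | max_score
4 | 5
3 | 2
2 | 4

Derivation:
After WHERE (3 rows):
books.score | books.price | books.id
2 | 3 | 7
4 | 2 | 6
5 | 4 | 4
After GROUP BY (3 rows):
books.price | max_score
3 | 2
2 | 4
4 | 5
After ORDER BY (3 rows):
books.price | max_score
4 | 5
3 | 2
2 | 4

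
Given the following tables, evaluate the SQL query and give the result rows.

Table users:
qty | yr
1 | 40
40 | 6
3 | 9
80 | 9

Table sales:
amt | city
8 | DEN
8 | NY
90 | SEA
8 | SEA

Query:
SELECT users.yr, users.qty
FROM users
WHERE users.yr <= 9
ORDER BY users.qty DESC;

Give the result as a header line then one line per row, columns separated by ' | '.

== RESULT ==
users.yr | users.qty
9 | 80
6 | 40
9 | 3

Derivation:
After WHERE (3 rows):
users.qty | users.yr
40 | 6
3 | 9
80 | 9
After SELECT (3 rows):
users.yr | users.qty
6 | 40
9 | 3
9 | 80
After ORDER BY (3 rows):
users.yr | users.qty
9 | 80
6 | 40
9 | 3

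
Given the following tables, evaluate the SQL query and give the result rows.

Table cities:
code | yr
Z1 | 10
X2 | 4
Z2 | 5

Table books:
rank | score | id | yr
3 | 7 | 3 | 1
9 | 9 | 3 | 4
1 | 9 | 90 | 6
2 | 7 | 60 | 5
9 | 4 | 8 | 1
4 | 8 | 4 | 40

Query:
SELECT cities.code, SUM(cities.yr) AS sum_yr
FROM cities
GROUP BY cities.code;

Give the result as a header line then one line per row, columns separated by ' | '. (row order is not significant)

After GROUP BY (3 rows):
cities.code | sum_yr
Z1 | 10
X2 | 4
Z2 | 5

== RESULT ==
cities.code | sum_yr
Z1 | 10
X2 | 4
Z2 | 5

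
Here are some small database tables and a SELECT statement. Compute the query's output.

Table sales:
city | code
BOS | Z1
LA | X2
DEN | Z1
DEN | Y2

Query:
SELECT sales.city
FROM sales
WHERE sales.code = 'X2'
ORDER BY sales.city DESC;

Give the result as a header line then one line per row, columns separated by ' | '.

After WHERE (1 rows):
sales.city | sales.code
LA | X2
After SELECT (1 rows):
sales.city
LA
After ORDER BY (1 rows):
sales.city
LA

== RESULT ==
sales.city
LA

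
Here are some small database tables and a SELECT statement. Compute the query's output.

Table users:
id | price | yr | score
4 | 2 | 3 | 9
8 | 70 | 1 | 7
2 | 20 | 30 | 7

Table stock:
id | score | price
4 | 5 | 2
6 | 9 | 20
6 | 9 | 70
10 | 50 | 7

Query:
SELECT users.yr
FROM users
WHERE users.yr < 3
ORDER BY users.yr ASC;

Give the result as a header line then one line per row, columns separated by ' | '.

== RESULT ==
users.yr
1

Derivation:
After WHERE (1 rows):
users.id | users.price | users.yr | users.score
8 | 70 | 1 | 7
After SELECT (1 rows):
users.yr
1
After ORDER BY (1 rows):
users.yr
1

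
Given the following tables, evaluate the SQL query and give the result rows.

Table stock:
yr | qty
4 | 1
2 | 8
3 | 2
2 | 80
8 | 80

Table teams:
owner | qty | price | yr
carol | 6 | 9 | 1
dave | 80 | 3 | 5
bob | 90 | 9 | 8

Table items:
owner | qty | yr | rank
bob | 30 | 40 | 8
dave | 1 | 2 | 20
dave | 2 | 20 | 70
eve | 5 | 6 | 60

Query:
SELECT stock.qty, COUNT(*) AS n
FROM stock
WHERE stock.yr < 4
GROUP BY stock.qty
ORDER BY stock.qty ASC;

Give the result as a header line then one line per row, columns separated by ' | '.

== RESULT ==
stock.qty | n
2 | 1
8 | 1
80 | 1

Derivation:
After WHERE (3 rows):
stock.yr | stock.qty
2 | 8
3 | 2
2 | 80
After GROUP BY (3 rows):
stock.qty | n
8 | 1
2 | 1
80 | 1
After ORDER BY (3 rows):
stock.qty | n
2 | 1
8 | 1
80 | 1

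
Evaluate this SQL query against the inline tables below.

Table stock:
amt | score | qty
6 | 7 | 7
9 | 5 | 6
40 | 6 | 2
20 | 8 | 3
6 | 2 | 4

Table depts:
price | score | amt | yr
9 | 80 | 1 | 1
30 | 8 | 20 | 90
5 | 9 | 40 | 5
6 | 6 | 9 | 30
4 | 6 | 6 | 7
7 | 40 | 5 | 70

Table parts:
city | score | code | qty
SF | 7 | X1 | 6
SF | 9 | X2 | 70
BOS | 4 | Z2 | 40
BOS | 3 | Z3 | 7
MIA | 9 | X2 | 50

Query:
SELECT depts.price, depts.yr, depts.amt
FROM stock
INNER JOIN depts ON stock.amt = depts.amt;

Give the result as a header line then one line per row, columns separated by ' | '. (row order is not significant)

== RESULT ==
depts.price | depts.yr | depts.amt
4 | 7 | 6
6 | 30 | 9
5 | 5 | 40
30 | 90 | 20
4 | 7 | 6

Derivation:
After JOIN depts (5 rows):
stock.amt | stock.score | stock.qty | depts.price | depts.score | depts.amt | depts.yr
6 | 7 | 7 | 4 | 6 | 6 | 7
9 | 5 | 6 | 6 | 6 | 9 | 30
40 | 6 | 2 | 5 | 9 | 40 | 5
20 | 8 | 3 | 30 | 8 | 20 | 90
6 | 2 | 4 | 4 | 6 | 6 | 7
After SELECT (5 rows):
depts.price | depts.yr | depts.amt
4 | 7 | 6
6 | 30 | 9
5 | 5 | 40
30 | 90 | 20
4 | 7 | 6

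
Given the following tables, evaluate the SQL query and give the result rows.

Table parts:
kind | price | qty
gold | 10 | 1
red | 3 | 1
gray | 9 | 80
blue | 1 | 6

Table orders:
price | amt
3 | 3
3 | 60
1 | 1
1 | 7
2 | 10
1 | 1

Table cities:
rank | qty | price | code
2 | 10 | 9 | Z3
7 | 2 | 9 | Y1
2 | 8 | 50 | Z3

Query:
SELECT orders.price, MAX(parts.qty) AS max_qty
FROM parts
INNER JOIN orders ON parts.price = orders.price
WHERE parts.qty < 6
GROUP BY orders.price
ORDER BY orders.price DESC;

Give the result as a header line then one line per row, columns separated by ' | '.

== RESULT ==
orders.price | max_qty
3 | 1

Derivation:
After JOIN orders (5 rows):
parts.kind | parts.price | parts.qty | orders.price | orders.amt
red | 3 | 1 | 3 | 3
red | 3 | 1 | 3 | 60
blue | 1 | 6 | 1 | 1
blue | 1 | 6 | 1 | 7
blue | 1 | 6 | 1 | 1
After WHERE (2 rows):
parts.kind | parts.price | parts.qty | orders.price | orders.amt
red | 3 | 1 | 3 | 3
red | 3 | 1 | 3 | 60
After GROUP BY (1 rows):
orders.price | max_qty
3 | 1
After ORDER BY (1 rows):
orders.price | max_qty
3 | 1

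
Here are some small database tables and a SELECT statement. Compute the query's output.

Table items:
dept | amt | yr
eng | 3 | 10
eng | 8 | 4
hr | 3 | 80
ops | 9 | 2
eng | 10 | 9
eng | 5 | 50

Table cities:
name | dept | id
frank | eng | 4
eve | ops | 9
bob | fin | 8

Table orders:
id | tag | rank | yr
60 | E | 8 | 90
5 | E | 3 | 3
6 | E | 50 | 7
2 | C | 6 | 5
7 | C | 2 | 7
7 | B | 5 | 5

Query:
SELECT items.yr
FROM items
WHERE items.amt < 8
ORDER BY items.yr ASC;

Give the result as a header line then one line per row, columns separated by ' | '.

After WHERE (3 rows):
items.dept | items.amt | items.yr
eng | 3 | 10
hr | 3 | 80
eng | 5 | 50
After SELECT (3 rows):
items.yr
10
80
50
After ORDER BY (3 rows):
items.yr
10
50
80

== RESULT ==
items.yr
10
50
80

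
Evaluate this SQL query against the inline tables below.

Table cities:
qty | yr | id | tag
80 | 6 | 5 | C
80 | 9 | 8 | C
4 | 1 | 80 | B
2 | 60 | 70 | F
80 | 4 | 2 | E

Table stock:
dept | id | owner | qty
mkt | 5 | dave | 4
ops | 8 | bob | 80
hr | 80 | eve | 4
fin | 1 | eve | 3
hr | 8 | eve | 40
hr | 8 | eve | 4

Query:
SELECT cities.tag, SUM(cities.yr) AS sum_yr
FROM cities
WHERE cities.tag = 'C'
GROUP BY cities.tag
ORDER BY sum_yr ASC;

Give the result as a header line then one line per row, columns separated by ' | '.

== RESULT ==
cities.tag | sum_yr
C | 15

Derivation:
After WHERE (2 rows):
cities.qty | cities.yr | cities.id | cities.tag
80 | 6 | 5 | C
80 | 9 | 8 | C
After GROUP BY (1 rows):
cities.tag | sum_yr
C | 15
After ORDER BY (1 rows):
cities.tag | sum_yr
C | 15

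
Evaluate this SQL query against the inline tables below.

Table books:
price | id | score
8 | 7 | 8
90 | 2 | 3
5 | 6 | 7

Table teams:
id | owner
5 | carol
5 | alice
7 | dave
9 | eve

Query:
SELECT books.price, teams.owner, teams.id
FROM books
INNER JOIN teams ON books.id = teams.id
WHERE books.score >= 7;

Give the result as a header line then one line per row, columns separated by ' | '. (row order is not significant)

After JOIN teams (1 rows):
books.price | books.id | books.score | teams.id | teams.owner
8 | 7 | 8 | 7 | dave
After WHERE (1 rows):
books.price | books.id | books.score | teams.id | teams.owner
8 | 7 | 8 | 7 | dave
After SELECT (1 rows):
books.price | teams.owner | teams.id
8 | dave | 7

== RESULT ==
books.price | teams.owner | teams.id
8 | dave | 7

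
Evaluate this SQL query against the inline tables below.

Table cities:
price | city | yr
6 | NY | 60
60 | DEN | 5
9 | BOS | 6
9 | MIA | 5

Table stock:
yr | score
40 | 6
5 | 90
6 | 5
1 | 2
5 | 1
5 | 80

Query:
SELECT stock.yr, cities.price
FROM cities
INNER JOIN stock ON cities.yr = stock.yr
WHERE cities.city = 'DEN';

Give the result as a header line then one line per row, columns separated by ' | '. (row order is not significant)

After JOIN stock (7 rows):
cities.price | cities.city | cities.yr | stock.yr | stock.score
60 | DEN | 5 | 5 | 90
60 | DEN | 5 | 5 | 1
60 | DEN | 5 | 5 | 80
9 | BOS | 6 | 6 | 5
9 | MIA | 5 | 5 | 90
9 | MIA | 5 | 5 | 1
9 | MIA | 5 | 5 | 80
After WHERE (3 rows):
cities.price | cities.city | cities.yr | stock.yr | stock.score
60 | DEN | 5 | 5 | 90
60 | DEN | 5 | 5 | 1
60 | DEN | 5 | 5 | 80
After SELECT (3 rows):
stock.yr | cities.price
5 | 60
5 | 60
5 | 60

== RESULT ==
stock.yr | cities.price
5 | 60
5 | 60
5 | 60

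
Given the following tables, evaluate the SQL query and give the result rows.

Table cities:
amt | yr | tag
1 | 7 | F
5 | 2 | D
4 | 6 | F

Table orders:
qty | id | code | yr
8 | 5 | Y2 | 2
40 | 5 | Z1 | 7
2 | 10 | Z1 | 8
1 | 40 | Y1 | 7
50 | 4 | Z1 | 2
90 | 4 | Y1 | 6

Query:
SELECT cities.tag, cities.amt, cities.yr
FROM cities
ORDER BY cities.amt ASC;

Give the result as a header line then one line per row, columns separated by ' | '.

After SELECT (3 rows):
cities.tag | cities.amt | cities.yr
F | 1 | 7
D | 5 | 2
F | 4 | 6
After ORDER BY (3 rows):
cities.tag | cities.amt | cities.yr
F | 1 | 7
F | 4 | 6
D | 5 | 2

== RESULT ==
cities.tag | cities.amt | cities.yr
F | 1 | 7
F | 4 | 6
D | 5 | 2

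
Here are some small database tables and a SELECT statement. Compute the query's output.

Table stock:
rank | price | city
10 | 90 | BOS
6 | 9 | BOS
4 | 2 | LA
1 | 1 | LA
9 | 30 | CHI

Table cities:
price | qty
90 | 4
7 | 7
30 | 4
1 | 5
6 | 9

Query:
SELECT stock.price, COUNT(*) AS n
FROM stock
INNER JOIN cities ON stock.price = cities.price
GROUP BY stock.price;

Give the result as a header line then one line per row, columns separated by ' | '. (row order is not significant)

== RESULT ==
stock.price | n
90 | 1
1 | 1
30 | 1

Derivation:
After JOIN cities (3 rows):
stock.rank | stock.price | stock.city | cities.price | cities.qty
10 | 90 | BOS | 90 | 4
1 | 1 | LA | 1 | 5
9 | 30 | CHI | 30 | 4
After GROUP BY (3 rows):
stock.price | n
90 | 1
1 | 1
30 | 1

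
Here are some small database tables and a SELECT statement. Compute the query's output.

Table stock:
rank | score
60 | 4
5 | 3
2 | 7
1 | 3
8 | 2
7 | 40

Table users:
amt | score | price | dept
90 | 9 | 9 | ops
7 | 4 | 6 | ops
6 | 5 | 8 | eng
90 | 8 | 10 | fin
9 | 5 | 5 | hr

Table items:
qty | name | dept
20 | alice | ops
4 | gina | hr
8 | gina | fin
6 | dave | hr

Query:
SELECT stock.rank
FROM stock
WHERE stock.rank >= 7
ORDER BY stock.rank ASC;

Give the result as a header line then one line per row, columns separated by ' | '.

After WHERE (3 rows):
stock.rank | stock.score
60 | 4
8 | 2
7 | 40
After SELECT (3 rows):
stock.rank
60
8
7
After ORDER BY (3 rows):
stock.rank
7
8
60

== RESULT ==
stock.rank
7
8
60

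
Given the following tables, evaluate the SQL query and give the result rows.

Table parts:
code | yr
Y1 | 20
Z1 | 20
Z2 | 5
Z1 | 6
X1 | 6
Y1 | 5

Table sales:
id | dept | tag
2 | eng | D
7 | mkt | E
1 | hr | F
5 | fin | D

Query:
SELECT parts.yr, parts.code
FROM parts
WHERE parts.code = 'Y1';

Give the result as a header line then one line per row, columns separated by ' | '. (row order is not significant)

After WHERE (2 rows):
parts.code | parts.yr
Y1 | 20
Y1 | 5
After SELECT (2 rows):
parts.yr | parts.code
20 | Y1
5 | Y1

== RESULT ==
parts.yr | parts.code
20 | Y1
5 | Y1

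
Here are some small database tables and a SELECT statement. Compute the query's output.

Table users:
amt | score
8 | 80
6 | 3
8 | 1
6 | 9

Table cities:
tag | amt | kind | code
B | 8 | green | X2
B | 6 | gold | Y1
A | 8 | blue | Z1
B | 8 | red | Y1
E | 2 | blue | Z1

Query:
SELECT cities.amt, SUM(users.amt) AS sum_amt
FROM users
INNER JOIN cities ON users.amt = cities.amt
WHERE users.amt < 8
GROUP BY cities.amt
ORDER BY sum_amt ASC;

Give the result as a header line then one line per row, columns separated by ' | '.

== RESULT ==
cities.amt | sum_amt
6 | 12

Derivation:
After JOIN cities (8 rows):
users.amt | users.score | cities.tag | cities.amt | cities.kind | cities.code
8 | 80 | B | 8 | green | X2
8 | 80 | A | 8 | blue | Z1
8 | 80 | B | 8 | red | Y1
6 | 3 | B | 6 | gold | Y1
8 | 1 | B | 8 | green | X2
8 | 1 | A | 8 | blue | Z1
8 | 1 | B | 8 | red | Y1
6 | 9 | B | 6 | gold | Y1
After WHERE (2 rows):
users.amt | users.score | cities.tag | cities.amt | cities.kind | cities.code
6 | 3 | B | 6 | gold | Y1
6 | 9 | B | 6 | gold | Y1
After GROUP BY (1 rows):
cities.amt | sum_amt
6 | 12
After ORDER BY (1 rows):
cities.amt | sum_amt
6 | 12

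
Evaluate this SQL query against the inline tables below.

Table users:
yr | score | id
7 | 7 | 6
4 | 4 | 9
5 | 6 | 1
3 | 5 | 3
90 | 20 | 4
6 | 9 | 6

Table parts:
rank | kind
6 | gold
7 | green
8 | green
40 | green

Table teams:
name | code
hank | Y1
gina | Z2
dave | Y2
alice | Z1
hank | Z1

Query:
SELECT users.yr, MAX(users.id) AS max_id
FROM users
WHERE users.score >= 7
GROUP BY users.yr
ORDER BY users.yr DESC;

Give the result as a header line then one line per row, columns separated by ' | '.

== RESULT ==
users.yr | max_id
90 | 4
7 | 6
6 | 6

Derivation:
After WHERE (3 rows):
users.yr | users.score | users.id
7 | 7 | 6
90 | 20 | 4
6 | 9 | 6
After GROUP BY (3 rows):
users.yr | max_id
7 | 6
90 | 4
6 | 6
After ORDER BY (3 rows):
users.yr | max_id
90 | 4
7 | 6
6 | 6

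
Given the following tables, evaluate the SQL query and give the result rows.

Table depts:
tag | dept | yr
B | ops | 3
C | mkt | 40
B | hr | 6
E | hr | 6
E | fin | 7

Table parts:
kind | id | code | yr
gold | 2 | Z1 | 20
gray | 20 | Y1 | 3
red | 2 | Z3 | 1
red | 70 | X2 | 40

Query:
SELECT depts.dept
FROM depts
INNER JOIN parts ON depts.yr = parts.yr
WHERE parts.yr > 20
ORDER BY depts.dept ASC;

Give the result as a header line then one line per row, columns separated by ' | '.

== RESULT ==
depts.dept
mkt

Derivation:
After JOIN parts (2 rows):
depts.tag | depts.dept | depts.yr | parts.kind | parts.id | parts.code | parts.yr
B | ops | 3 | gray | 20 | Y1 | 3
C | mkt | 40 | red | 70 | X2 | 40
After WHERE (1 rows):
depts.tag | depts.dept | depts.yr | parts.kind | parts.id | parts.code | parts.yr
C | mkt | 40 | red | 70 | X2 | 40
After SELECT (1 rows):
depts.dept
mkt
After ORDER BY (1 rows):
depts.dept
mkt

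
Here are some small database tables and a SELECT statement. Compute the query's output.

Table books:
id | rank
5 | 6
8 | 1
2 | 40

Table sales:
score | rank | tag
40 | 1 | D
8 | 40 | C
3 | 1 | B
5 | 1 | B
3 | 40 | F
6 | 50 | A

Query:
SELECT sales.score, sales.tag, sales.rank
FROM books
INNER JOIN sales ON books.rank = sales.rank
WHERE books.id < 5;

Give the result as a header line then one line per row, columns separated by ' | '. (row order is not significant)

After JOIN sales (5 rows):
books.id | books.rank | sales.score | sales.rank | sales.tag
8 | 1 | 40 | 1 | D
8 | 1 | 3 | 1 | B
8 | 1 | 5 | 1 | B
2 | 40 | 8 | 40 | C
2 | 40 | 3 | 40 | F
After WHERE (2 rows):
books.id | books.rank | sales.score | sales.rank | sales.tag
2 | 40 | 8 | 40 | C
2 | 40 | 3 | 40 | F
After SELECT (2 rows):
sales.score | sales.tag | sales.rank
8 | C | 40
3 | F | 40

== RESULT ==
sales.score | sales.tag | sales.rank
8 | C | 40
3 | F | 40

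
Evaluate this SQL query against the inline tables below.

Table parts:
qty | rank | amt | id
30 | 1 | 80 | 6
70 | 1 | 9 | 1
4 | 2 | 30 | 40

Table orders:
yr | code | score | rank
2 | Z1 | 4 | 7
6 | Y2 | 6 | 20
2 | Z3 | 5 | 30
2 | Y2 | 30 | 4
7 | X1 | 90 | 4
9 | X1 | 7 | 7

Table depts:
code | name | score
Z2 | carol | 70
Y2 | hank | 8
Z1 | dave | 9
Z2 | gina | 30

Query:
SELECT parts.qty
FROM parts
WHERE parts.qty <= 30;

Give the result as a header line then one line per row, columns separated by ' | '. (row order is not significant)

== RESULT ==
parts.qty
30
4

Derivation:
After WHERE (2 rows):
parts.qty | parts.rank | parts.amt | parts.id
30 | 1 | 80 | 6
4 | 2 | 30 | 40
After SELECT (2 rows):
parts.qty
30
4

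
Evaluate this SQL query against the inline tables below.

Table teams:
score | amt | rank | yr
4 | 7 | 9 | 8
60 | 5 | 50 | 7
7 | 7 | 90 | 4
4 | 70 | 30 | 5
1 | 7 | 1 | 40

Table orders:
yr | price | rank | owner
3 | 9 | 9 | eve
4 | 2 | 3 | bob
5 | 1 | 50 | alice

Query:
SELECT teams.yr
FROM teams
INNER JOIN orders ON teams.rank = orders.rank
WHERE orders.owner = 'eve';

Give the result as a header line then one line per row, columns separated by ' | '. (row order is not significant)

== RESULT ==
teams.yr
8

Derivation:
After JOIN orders (2 rows):
teams.score | teams.amt | teams.rank | teams.yr | orders.yr | orders.price | orders.rank | orders.owner
4 | 7 | 9 | 8 | 3 | 9 | 9 | eve
60 | 5 | 50 | 7 | 5 | 1 | 50 | alice
After WHERE (1 rows):
teams.score | teams.amt | teams.rank | teams.yr | orders.yr | orders.price | orders.rank | orders.owner
4 | 7 | 9 | 8 | 3 | 9 | 9 | eve
After SELECT (1 rows):
teams.yr
8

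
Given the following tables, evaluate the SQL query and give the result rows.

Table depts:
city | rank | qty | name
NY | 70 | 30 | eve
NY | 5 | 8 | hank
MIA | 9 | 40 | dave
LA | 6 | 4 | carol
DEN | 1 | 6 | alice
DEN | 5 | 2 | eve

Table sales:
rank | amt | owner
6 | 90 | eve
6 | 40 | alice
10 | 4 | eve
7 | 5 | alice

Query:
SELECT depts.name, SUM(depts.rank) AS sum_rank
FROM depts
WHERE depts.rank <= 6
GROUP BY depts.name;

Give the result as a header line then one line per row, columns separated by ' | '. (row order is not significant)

== RESULT ==
depts.name | sum_rank
hank | 5
carol | 6
alice | 1
eve | 5

Derivation:
After WHERE (4 rows):
depts.city | depts.rank | depts.qty | depts.name
NY | 5 | 8 | hank
LA | 6 | 4 | carol
DEN | 1 | 6 | alice
DEN | 5 | 2 | eve
After GROUP BY (4 rows):
depts.name | sum_rank
hank | 5
carol | 6
alice | 1
eve | 5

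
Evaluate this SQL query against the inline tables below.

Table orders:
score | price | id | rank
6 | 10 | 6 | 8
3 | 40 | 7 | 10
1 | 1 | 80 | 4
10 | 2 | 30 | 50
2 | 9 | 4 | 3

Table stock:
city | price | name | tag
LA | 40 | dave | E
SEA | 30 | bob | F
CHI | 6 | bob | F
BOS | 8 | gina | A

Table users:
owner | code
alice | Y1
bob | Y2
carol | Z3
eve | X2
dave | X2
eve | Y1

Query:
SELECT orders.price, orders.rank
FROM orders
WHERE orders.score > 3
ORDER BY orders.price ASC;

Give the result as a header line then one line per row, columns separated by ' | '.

== RESULT ==
orders.price | orders.rank
2 | 50
10 | 8

Derivation:
After WHERE (2 rows):
orders.score | orders.price | orders.id | orders.rank
6 | 10 | 6 | 8
10 | 2 | 30 | 50
After SELECT (2 rows):
orders.price | orders.rank
10 | 8
2 | 50
After ORDER BY (2 rows):
orders.price | orders.rank
2 | 50
10 | 8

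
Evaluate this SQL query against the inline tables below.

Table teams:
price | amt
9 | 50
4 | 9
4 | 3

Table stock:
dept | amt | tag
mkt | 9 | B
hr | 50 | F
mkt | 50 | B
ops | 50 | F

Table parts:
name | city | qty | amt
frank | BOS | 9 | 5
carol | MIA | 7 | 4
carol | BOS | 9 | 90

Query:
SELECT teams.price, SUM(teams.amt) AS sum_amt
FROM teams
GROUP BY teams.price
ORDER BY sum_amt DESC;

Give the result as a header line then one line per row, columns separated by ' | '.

== RESULT ==
teams.price | sum_amt
9 | 50
4 | 12

Derivation:
After GROUP BY (2 rows):
teams.price | sum_amt
9 | 50
4 | 12
After ORDER BY (2 rows):
teams.price | sum_amt
9 | 50
4 | 12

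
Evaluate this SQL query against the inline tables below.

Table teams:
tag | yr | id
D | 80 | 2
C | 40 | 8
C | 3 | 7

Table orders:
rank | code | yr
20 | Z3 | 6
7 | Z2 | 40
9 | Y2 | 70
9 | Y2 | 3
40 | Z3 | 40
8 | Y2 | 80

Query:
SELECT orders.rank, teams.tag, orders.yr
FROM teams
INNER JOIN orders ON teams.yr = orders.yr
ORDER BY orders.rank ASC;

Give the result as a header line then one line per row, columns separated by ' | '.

After JOIN orders (4 rows):
teams.tag | teams.yr | teams.id | orders.rank | orders.code | orders.yr
D | 80 | 2 | 8 | Y2 | 80
C | 40 | 8 | 7 | Z2 | 40
C | 40 | 8 | 40 | Z3 | 40
C | 3 | 7 | 9 | Y2 | 3
After SELECT (4 rows):
orders.rank | teams.tag | orders.yr
8 | D | 80
7 | C | 40
40 | C | 40
9 | C | 3
After ORDER BY (4 rows):
orders.rank | teams.tag | orders.yr
7 | C | 40
8 | D | 80
9 | C | 3
40 | C | 40

== RESULT ==
orders.rank | teams.tag | orders.yr
7 | C | 40
8 | D | 80
9 | C | 3
40 | C | 40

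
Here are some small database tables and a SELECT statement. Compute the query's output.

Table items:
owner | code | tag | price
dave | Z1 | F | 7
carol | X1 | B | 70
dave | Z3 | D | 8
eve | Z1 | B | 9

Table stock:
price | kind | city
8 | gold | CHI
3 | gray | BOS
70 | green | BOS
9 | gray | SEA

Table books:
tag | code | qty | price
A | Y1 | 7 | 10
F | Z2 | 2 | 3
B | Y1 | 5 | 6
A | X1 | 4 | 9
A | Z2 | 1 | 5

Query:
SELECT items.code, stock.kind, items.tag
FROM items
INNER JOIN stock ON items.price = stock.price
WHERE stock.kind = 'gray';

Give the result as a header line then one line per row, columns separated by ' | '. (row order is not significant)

After JOIN stock (3 rows):
items.owner | items.code | items.tag | items.price | stock.price | stock.kind | stock.city
carol | X1 | B | 70 | 70 | green | BOS
dave | Z3 | D | 8 | 8 | gold | CHI
eve | Z1 | B | 9 | 9 | gray | SEA
After WHERE (1 rows):
items.owner | items.code | items.tag | items.price | stock.price | stock.kind | stock.city
eve | Z1 | B | 9 | 9 | gray | SEA
After SELECT (1 rows):
items.code | stock.kind | items.tag
Z1 | gray | B

== RESULT ==
items.code | stock.kind | items.tag
Z1 | gray | B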